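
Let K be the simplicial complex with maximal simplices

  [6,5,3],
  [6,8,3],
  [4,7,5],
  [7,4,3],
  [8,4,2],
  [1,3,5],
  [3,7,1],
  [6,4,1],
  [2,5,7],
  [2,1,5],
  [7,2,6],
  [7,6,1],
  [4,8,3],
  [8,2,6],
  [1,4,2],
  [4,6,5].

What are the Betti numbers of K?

Order the vertices as 1 < 2 < 3 < 4 < 5 < 6 < 7 < 8. Listing each simplex with vertices in this order, K has dimension 2 with simplices:

  0-simplices (8): [1], [2], [3], [4], [5], [6], [7], [8]
  1-simplices (24): (24 of them)
  2-simplices (16): [1,2,4], [1,2,5], [1,3,5], [1,3,7], [1,4,6], [1,6,7], [2,4,8], [2,5,7], [2,6,7], [2,6,8], [3,4,7], [3,4,8], [3,5,6], [3,6,8], [4,5,6], [4,5,7]

giving chain groups C_0 ≅ Z^8, C_1 ≅ Z^24, C_2 ≅ Z^16.

∂_1: C_1 → C_0 is given by ∂[p,q] = [q] − [p]. For instance
  ∂[4,8] = [8] − [4].
As a 8×24 matrix over Z this has rank 7, with invariant factors (1,1,1,1,1,1,1).

∂_2: C_2 → C_1 acts by ∂[p,q,r] = [q,r] − [p,r] + [p,q]. For instance
  ∂[1,3,5] = [3,5] − [1,5] + [1,3],
  ∂[4,5,6] = [5,6] − [4,6] + [4,5].
As a 24×16 matrix over Z this has rank 15, with invariant factors (1,1,1,1,1,1,1,1,1,1,1,1,1,1,1).

Now H_k = ker ∂_k / im ∂_{k+1}, so:

  H_0: rank C_0 − rank ∂_1 = 8 − 7 = 1, and the invariant factors of ∂_1 are all 1, so H_0 ≅ Z.
  H_1: rank ker ∂_1 − rank ∂_2 = (24 − 7) − 15 = 2, and the invariant factors of ∂_2 are all 1, so H_1 ≅ Z^2.
  H_2: rank ker ∂_2 − rank ∂_3 = (16 − 15) − 0 = 1, and there is no ∂_3, so H_2 ≅ Z.

Hence the Betti numbers are b_0 = 1, b_1 = 2, b_2 = 1.

b_0 = 1, b_1 = 2, b_2 = 1.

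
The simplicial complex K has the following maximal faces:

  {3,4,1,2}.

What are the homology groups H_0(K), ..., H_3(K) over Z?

H_0 = Z,  H_1 = 0,  H_2 = 0,  H_3 = 0.

Take the total order 1 < 2 < 3 < 4 on the vertex set. Then K (dimension 3) consists of the simplices:

  0-simplices (4): [1], [2], [3], [4]
  1-simplices (6): [1,2], [1,3], [1,4], [2,3], [2,4], [3,4]
  2-simplices (4): [1,2,3], [1,2,4], [1,3,4], [2,3,4]
  3-simplices (1): [1,2,3,4]

so the chain groups are C_0 ≅ Z^4, C_1 ≅ Z^6, C_2 ≅ Z^4, C_3 ≅ Z^1.

Boundary ∂_1: C_1 → C_0 maps an edge to its endpoints' difference, ∂[p,q] = q − p.
This gives a 4×6 integer matrix of rank 3; reducing to Smith normal form yields diagonal entries (1,1,1).

∂_2: C_2 → C_1 maps a triangle to the signed sum of its edges. For instance
  ∂[1,3,4] = [3,4] − [1,4] + [1,3],
  ∂[2,3,4] = [3,4] − [2,4] + [2,3].
The resulting 6×4 matrix has rank 3, and its Smith normal form has invariant factors (1,1,1).

Boundary ∂_3: C_3 → C_2 sends each 3-simplex σ to the alternating sum Σ_i (−1)^i (σ with its i-th vertex removed). For instance
  ∂[1,2,3,4] = [2,3,4] − [1,3,4] + [1,2,4] − [1,2,3].
The resulting 4×1 matrix has rank 1, and its Smith normal form has invariant factors (1).

Reading off H_k = ker ∂_k / im ∂_{k+1}:

  H_0: rank C_0 − rank ∂_1 = 4 − 3 = 1, and the invariant factors of ∂_1 are all 1, so H_0 ≅ Z.
  H_1: rank ker ∂_1 − rank ∂_2 = (6 − 3) − 3 = 0, and the invariant factors of ∂_2 are all 1, so H_1 ≅ 0.
  H_2: rank ker ∂_2 − rank ∂_3 = (4 − 3) − 1 = 0, and the invariant factors of ∂_3 are all 1, so H_2 ≅ 0.
  H_3: rank ker ∂_3 − rank ∂_4 = (1 − 1) − 0 = 0, and there is no ∂_4, so H_3 ≅ 0.

As a check, the Euler characteristic is 4 − 6 + 4 − 1 = 1, which agrees with 1 − 0 + 0 − 0 = 1.
(K is a triangulation of the 3-simplex.)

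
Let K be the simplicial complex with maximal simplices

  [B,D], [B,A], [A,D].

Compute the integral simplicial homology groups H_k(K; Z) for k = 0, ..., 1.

H_0 ≅ Z,  H_1 ≅ Z.

Order the vertices as A < B < D. Listing each simplex with vertices in this order, K has dimension 1 with simplices:

  0-simplices (3): A, B, D
  1-simplices (3): AB, AD, BD

Hence C_0 ≅ Z^3, C_1 ≅ Z^3.

Boundary ∂_1: C_1 → C_0 is given by ∂[p,q] = [q] − [p].
The resulting 3×3 matrix has rank 2, and its Smith normal form has invariant factors (1,1).

From H_k ≅ ker(∂_k) / im(∂_{k+1}) we obtain:

  H_0: rank C_0 − rank ∂_1 = 3 − 2 = 1, and the invariant factors of ∂_1 are all 1, so H_0 ≅ Z.
  H_1: rank ker ∂_1 − rank ∂_2 = (3 − 2) − 0 = 1, and there is no ∂_2, so H_1 ≅ Z.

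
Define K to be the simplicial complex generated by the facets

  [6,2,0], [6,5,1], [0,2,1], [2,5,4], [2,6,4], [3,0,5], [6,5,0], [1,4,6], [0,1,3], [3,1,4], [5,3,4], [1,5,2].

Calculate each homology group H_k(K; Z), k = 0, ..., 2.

H_0 ≅ Z,  H_1 ≅ Z_2,  H_2 = 0.

K has 7 vertices, 18 edges, 12 triangles.
rank ∂_0 = 0, rank ∂_1 = 6 ⇒ b_0 = 7 − 0 − 6 = 1; all invariant factors of ∂_1 are 1 so no torsion. So H_0 = Z.
rank ∂_1 = 6, rank ∂_2 = 12 ⇒ b_1 = 18 − 6 − 12 = 0; ∂_2 has invariant factor(s) [2] giving torsion. So H_1 = Z_2.
rank ∂_2 = 12, rank ∂_3 = 0 ⇒ b_2 = 12 − 12 − 0 = 0. So H_2 = 0.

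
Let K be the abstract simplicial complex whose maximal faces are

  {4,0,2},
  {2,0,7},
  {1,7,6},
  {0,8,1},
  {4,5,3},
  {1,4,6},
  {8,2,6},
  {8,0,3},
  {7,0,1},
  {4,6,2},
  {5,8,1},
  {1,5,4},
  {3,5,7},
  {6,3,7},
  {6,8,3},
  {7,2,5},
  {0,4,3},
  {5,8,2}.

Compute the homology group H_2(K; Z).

H_2 = Z.

Fix the vertex order 0 < 1 < 2 < 3 < 4 < 5 < 6 < 7 < 8 and write every simplex with vertices in increasing order. Then dim K = 2 and the simplices of K are:

  0-simplices (9): [0], [1], [2], [3], [4], [5], [6], [7], [8]
  1-simplices (27): (27 of them)
  2-simplices (18): [0,1,7], [0,1,8], [0,2,4], [0,2,7], [0,3,4], [0,3,8], [1,4,5], [1,4,6], [1,5,8], [1,6,7], [2,4,6], [2,5,7], [2,5,8], [2,6,8], [3,4,5], [3,5,7], [3,6,7], [3,6,8]

giving chain groups C_0 ≅ Z^9, C_1 ≅ Z^27, C_2 ≅ Z^18.

The boundary map ∂_1: C_1 → C_0 maps an edge to its endpoints' difference, ∂[p,q] = q − p. For instance
  ∂[6,8] = [8] − [6].
As a 9×27 matrix over Z this has rank 8, with invariant factors (1,1,1,1,1,1,1,1).

Boundary ∂_2: C_2 → C_1 acts by ∂[p,q,r] = [q,r] − [p,r] + [p,q]. For instance
  ∂[3,6,8] = [6,8] − [3,8] + [3,6],
  ∂[0,2,7] = [2,7] − [0,7] + [0,2].
This gives a 27×18 integer matrix of rank 17; reducing to Smith normal form yields diagonal entries (1,1,1,1,1,1,1,1,1,1,1,1,1,1,1,1,1).

Reading off H_k = ker ∂_k / im ∂_{k+1}:

  H_2: rank ker ∂_2 − rank ∂_3 = (18 − 17) − 0 = 1, and there is no ∂_3, so H_2 = Z.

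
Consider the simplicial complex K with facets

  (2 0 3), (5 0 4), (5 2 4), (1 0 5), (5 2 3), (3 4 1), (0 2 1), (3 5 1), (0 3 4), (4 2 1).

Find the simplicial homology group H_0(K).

H_0 = Z.

Take the total order 0 < 1 < 2 < 3 < 4 < 5 on the vertex set. Then K (dimension 2) consists of the simplices:

  0-simplices (6): [0], [1], [2], [3], [4], [5]
  1-simplices (15): [0,1], [0,2], [0,3], [0,4], [0,5], [1,2], [1,3], [1,4], [1,5], [2,3], [2,4], [2,5], [3,4], [3,5], [4,5]
  2-simplices (10): [0,1,2], [0,1,5], [0,2,3], [0,3,4], [0,4,5], [1,2,4], [1,3,4], [1,3,5], [2,3,5], [2,4,5]

Hence C_0 ≅ Z^6, C_1 ≅ Z^15, C_2 ≅ Z^10.

Boundary ∂_1: C_1 → C_0 maps an edge to its endpoints' difference, ∂[p,q] = q − p. For instance
  ∂[3,4] = [4] − [3].
As a 6×15 matrix over Z this has rank 5, with invariant factors (1,1,1,1,1).

The boundary map ∂_2: C_2 → C_1 sends each 2-simplex [p,q,r] to [q,r] − [p,r] + [p,q]. For instance
  ∂[1,3,5] = [3,5] − [1,5] + [1,3],
  ∂[1,2,4] = [2,4] − [1,4] + [1,2].
The 15×10 boundary matrix has rank 10 and Smith normal form diag(1,1,1,1,1,1,1,1,1,2).

Now H_k = ker ∂_k / im ∂_{k+1}, so:

  H_0: rank C_0 − rank ∂_1 = 6 − 5 = 1, and the invariant factors of ∂_1 are all 1, so H_0 ≅ Z.

(K is a triangulation of the real projective plane RP^2.)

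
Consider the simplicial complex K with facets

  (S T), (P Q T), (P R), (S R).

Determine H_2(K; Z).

Order the vertices as P < Q < R < S < T. Listing each simplex with vertices in this order, K has dimension 2 with simplices:

  0-simplices (5): P, Q, R, S, T
  1-simplices (6): PQ, PR, PT, QT, RS, ST
  2-simplices (1): PQT

so the chain groups are C_0 ≅ Z^5, C_1 ≅ Z^6, C_2 ≅ Z^1.

∂_1: C_1 → C_0 maps an edge to its endpoints' difference, ∂[p,q] = q − p.
As a 5×6 matrix over Z this has rank 4, with invariant factors (1,1,1,1).

The boundary map ∂_2: C_2 → C_1 sends each 2-simplex [p,q,r] to [q,r] − [p,r] + [p,q]. For instance
  ∂PQT = QT − PT + PQ.
The resulting 6×1 matrix has rank 1, and its Smith normal form has invariant factors (1).

From H_k ≅ ker(∂_k) / im(∂_{k+1}) we obtain:

  H_2: rank ker ∂_2 − rank ∂_3 = (1 − 1) − 0 = 0, and there is no ∂_3, so H_2 ≅ 0.

H_2 ≅ 0.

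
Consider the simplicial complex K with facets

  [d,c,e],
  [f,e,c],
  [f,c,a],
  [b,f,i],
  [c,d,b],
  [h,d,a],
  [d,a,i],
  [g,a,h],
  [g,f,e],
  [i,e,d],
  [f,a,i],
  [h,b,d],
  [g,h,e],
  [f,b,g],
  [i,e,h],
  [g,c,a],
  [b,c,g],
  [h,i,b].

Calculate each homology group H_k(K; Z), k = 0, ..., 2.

H_0 ≅ Z,  H_1 ≅ Z ⊕ Z/2,  H_2 = 0.

Order the vertices as a < b < c < d < e < f < g < h < i. Listing each simplex with vertices in this order, K has dimension 2 with simplices:

  0-simplices (9): a, b, c, d, e, f, g, h, i
  1-simplices (27): ac, ad, af, ag, ah, ai, bc, bd, bf, bg, bh, bi, cd, ce, cf, cg, de, dh, di, ef, eg, eh, ei, fg, fi, gh, hi
  2-simplices (18): acf, acg, adh, adi, afi, agh, bcd, bcg, bdh, bfg, bfi, bhi, cde, cef, dei, efg, egh, ehi

Hence C_0 ≅ Z^9, C_1 ≅ Z^27, C_2 ≅ Z^18.

∂_1: C_1 → C_0 is given by ∂[p,q] = [q] − [p]. For instance
  ∂bc = c − b.
The 9×27 boundary matrix has rank 8 and Smith normal form diag(1,1,1,1,1,1,1,1).

∂_2: C_2 → C_1 sends each 2-simplex [p,q,r] to [q,r] − [p,r] + [p,q]. For instance
  ∂agh = gh − ah + ag,
  ∂acg = cg − ag + ac.
This gives a 27×18 integer matrix of rank 18; reducing to Smith normal form yields diagonal entries (1,1,1,1,1,1,1,1,1,1,1,1,1,1,1,1,1,2).

Reading off H_k = ker ∂_k / im ∂_{k+1}:

  H_0: rank C_0 − rank ∂_1 = 9 − 8 = 1, and the invariant factors of ∂_1 are all 1, so H_0 = Z.
  H_1: rank ker ∂_1 − rank ∂_2 = (27 − 8) − 18 = 1, and ∂_2 has invariant factor 2 > 1, so H_1 = Z ⊕ Z/2.
  H_2: rank ker ∂_2 − rank ∂_3 = (18 − 18) − 0 = 0, and there is no ∂_3, so H_2 = 0.

As a check, the Euler characteristic is 9 − 27 + 18 = 0, which agrees with 1 − 1 + 0 = 0.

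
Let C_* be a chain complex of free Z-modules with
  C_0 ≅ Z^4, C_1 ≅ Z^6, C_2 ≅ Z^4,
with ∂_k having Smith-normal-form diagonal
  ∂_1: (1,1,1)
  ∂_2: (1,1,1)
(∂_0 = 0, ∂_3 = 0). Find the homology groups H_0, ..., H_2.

H_0: b_0 = 4 − 0 − 3 = 1; torsion from ∂_1 factors > 1: none. So H_0 = Z.
H_1: b_1 = 6 − 3 − 3 = 0; torsion from ∂_2 factors > 1: none. So H_1 = 0.
H_2: b_2 = 4 − 3 − 0 = 1; torsion from ∂_3 factors > 1: none. So H_2 = Z.

H_0 = Z,  H_1 = 0,  H_2 = Z.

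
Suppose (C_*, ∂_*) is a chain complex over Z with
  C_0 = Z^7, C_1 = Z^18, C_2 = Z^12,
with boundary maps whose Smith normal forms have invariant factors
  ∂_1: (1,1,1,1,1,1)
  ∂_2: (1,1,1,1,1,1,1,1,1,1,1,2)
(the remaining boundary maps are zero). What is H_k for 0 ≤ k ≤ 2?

H_0: b_0 = 7 − 0 − 6 = 1; torsion from ∂_1 factors > 1: none. So H_0 ≅ Z.
H_1: b_1 = 18 − 6 − 12 = 0; torsion from ∂_2 factors > 1: [2]. So H_1 ≅ Z/2.
H_2: b_2 = 12 − 12 − 0 = 0; torsion from ∂_3 factors > 1: none. So H_2 ≅ 0.

H_0 ≅ Z,  H_1 ≅ Z/2,  H_2 = 0.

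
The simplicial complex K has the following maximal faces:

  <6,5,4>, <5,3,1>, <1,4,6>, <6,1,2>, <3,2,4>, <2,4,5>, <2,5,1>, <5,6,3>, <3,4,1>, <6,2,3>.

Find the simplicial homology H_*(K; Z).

K has 6 vertices, 15 edges, 10 triangles.
rank ∂_0 = 0, rank ∂_1 = 5 ⇒ b_0 = 6 − 0 − 5 = 1; all invariant factors of ∂_1 are 1 so no torsion. So H_0 ≅ Z.
rank ∂_1 = 5, rank ∂_2 = 10 ⇒ b_1 = 15 − 5 − 10 = 0; ∂_2 has invariant factor(s) [2] giving torsion. So H_1 ≅ Z_2.
rank ∂_2 = 10, rank ∂_3 = 0 ⇒ b_2 = 10 − 10 − 0 = 0. So H_2 ≅ 0.

H_0 = Z,  H_1 = Z_2,  H_2 = 0.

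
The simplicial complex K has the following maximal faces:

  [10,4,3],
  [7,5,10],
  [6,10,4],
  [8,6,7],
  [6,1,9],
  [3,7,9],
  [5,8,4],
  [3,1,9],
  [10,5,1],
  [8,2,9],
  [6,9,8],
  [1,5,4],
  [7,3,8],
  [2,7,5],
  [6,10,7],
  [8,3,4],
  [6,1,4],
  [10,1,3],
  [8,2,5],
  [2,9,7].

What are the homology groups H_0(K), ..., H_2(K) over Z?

H_0 = Z,  H_1 = Z ⊕ Z/2,  H_2 = 0.

We work with the vertex ordering 1 < 2 < 3 < 4 < 5 < 6 < 7 < 8 < 9 < 10. The simplices of K, each written with vertices in increasing order, are:

  0-simplices (10): [1], [2], [3], [4], [5], [6], [7], [8], [9], [10]
  1-simplices (30): (30 of them)
  2-simplices (20): (20 of them)

giving chain groups C_0 ≅ Z^10, C_1 ≅ Z^30, C_2 ≅ Z^20.

The boundary map ∂_1: C_1 → C_0 maps an edge to its endpoints' difference, ∂[p,q] = q − p. For instance
  ∂[7,9] = [9] − [7].
As a 10×30 matrix over Z this has rank 9, with invariant factors (1,1,1,1,1,1,1,1,1).

∂_2: C_2 → C_1 sends each 2-simplex [p,q,r] to [q,r] − [p,r] + [p,q]. For instance
  ∂[3,7,9] = [7,9] − [3,9] + [3,7],
  ∂[2,8,9] = [8,9] − [2,9] + [2,8].
As a 30×20 matrix over Z this has rank 20, with invariant factors (1,1,1,1,1,1,1,1,1,1,1,1,1,1,1,1,1,1,1,2).

From H_k ≅ ker(∂_k) / im(∂_{k+1}) we obtain:

  H_0: rank C_0 − rank ∂_1 = 10 − 9 = 1, and the invariant factors of ∂_1 are all 1, so H_0 = Z.
  H_1: rank ker ∂_1 − rank ∂_2 = (30 − 9) − 20 = 1, and ∂_2 has invariant factor 2 > 1, so H_1 = Z ⊕ Z/2.
  H_2: rank ker ∂_2 − rank ∂_3 = (20 − 20) − 0 = 0, and there is no ∂_3, so H_2 = 0.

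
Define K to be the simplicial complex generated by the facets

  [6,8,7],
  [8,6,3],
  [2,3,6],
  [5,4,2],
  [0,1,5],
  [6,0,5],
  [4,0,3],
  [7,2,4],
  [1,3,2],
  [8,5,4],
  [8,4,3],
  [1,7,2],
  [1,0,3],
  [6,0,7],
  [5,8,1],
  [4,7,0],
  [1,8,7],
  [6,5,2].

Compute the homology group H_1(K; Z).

H_1 ≅ Z^2.

Take the total order 0 < 1 < 2 < 3 < 4 < 5 < 6 < 7 < 8 on the vertex set. Then K (dimension 2) consists of the simplices:

  0-simplices (9): [0], [1], [2], [3], [4], [5], [6], [7], [8]
  1-simplices (27): (27 of them)
  2-simplices (18): [0,1,3], [0,1,5], [0,3,4], [0,4,7], [0,5,6], [0,6,7], [1,2,3], [1,2,7], [1,5,8], [1,7,8], [2,3,6], [2,4,5], [2,4,7], [2,5,6], [3,4,8], [3,6,8], [4,5,8], [6,7,8]

Hence C_0 ≅ Z^9, C_1 ≅ Z^27, C_2 ≅ Z^18.

Boundary ∂_1: C_1 → C_0 is given by ∂[p,q] = [q] − [p]. For instance
  ∂[5,8] = [8] − [5].
The resulting 9×27 matrix has rank 8, and its Smith normal form has invariant factors (1,1,1,1,1,1,1,1).

∂_2: C_2 → C_1 maps a triangle to the signed sum of its edges. For instance
  ∂[1,7,8] = [7,8] − [1,8] + [1,7],
  ∂[0,6,7] = [6,7] − [0,7] + [0,6].
This gives a 27×18 integer matrix of rank 17; reducing to Smith normal form yields diagonal entries (1,1,1,1,1,1,1,1,1,1,1,1,1,1,1,1,1).

Now H_k = ker ∂_k / im ∂_{k+1}, so:

  H_1: rank ker ∂_1 − rank ∂_2 = (27 − 8) − 17 = 2, and the invariant factors of ∂_2 are all 1, so H_1 ≅ Z^2.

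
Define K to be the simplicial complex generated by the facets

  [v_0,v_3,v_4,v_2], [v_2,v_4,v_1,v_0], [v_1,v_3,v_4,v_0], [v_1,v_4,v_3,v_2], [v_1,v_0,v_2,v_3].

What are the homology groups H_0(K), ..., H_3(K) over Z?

H_0 = Z,  H_1 = 0,  H_2 = 0,  H_3 = Z.

We work with the vertex ordering v_0 < v_1 < v_2 < v_3 < v_4. The simplices of K, each written with vertices in increasing order, are:

  0-simplices (5): [v_0], [v_1], [v_2], [v_3], [v_4]
  1-simplices (10): [v_0,v_1], [v_0,v_2], [v_0,v_3], [v_0,v_4], [v_1,v_2], [v_1,v_3], [v_1,v_4], [v_2,v_3], [v_2,v_4], [v_3,v_4]
  2-simplices (10): [v_0,v_1,v_2], [v_0,v_1,v_3], [v_0,v_1,v_4], [v_0,v_2,v_3], [v_0,v_2,v_4], [v_0,v_3,v_4], [v_1,v_2,v_3], [v_1,v_2,v_4], [v_1,v_3,v_4], [v_2,v_3,v_4]
  3-simplices (5): [v_0,v_1,v_2,v_3], [v_0,v_1,v_2,v_4], [v_0,v_1,v_3,v_4], [v_0,v_2,v_3,v_4], [v_1,v_2,v_3,v_4]

so the chain groups are C_0 ≅ Z^5, C_1 ≅ Z^10, C_2 ≅ Z^10, C_3 ≅ Z^5.

Boundary ∂_1: C_1 → C_0 sends each edge [p,q] (with p < q) to q − p. For instance
  ∂[v_0,v_1] = [v_1] − [v_0].
As a 5×10 matrix over Z this has rank 4, with invariant factors (1,1,1,1).

Boundary ∂_2: C_2 → C_1 sends each 2-simplex [p,q,r] to [q,r] − [p,r] + [p,q]. For instance
  ∂[v_0,v_1,v_2] = [v_1,v_2] − [v_0,v_2] + [v_0,v_1],
  ∂[v_1,v_2,v_4] = [v_2,v_4] − [v_1,v_4] + [v_1,v_2].
As a 10×10 matrix over Z this has rank 6, with invariant factors (1,1,1,1,1,1).

Boundary ∂_3: C_3 → C_2 sends each 3-simplex σ to the alternating sum Σ_i (−1)^i (σ with its i-th vertex removed). For instance
  ∂[v_0,v_1,v_2,v_3] = [v_1,v_2,v_3] − [v_0,v_2,v_3] + [v_0,v_1,v_3] − [v_0,v_1,v_2],
  ∂[v_0,v_1,v_2,v_4] = [v_1,v_2,v_4] − [v_0,v_2,v_4] + [v_0,v_1,v_4] − [v_0,v_1,v_2].
The resulting 10×5 matrix has rank 4, and its Smith normal form has invariant factors (1,1,1,1).

Computing H_k = (kernel of ∂_k) / (image of ∂_{k+1}):

  H_0: rank C_0 − rank ∂_1 = 5 − 4 = 1, and the invariant factors of ∂_1 are all 1, so H_0 = Z.
  H_1: rank ker ∂_1 − rank ∂_2 = (10 − 4) − 6 = 0, and the invariant factors of ∂_2 are all 1, so H_1 = 0.
  H_2: rank ker ∂_2 − rank ∂_3 = (10 − 6) − 4 = 0, and the invariant factors of ∂_3 are all 1, so H_2 = 0.
  H_3: rank ker ∂_3 − rank ∂_4 = (5 − 4) − 0 = 1, and there is no ∂_4, so H_3 = Z.

(K is a triangulation of the 3-sphere S^3.)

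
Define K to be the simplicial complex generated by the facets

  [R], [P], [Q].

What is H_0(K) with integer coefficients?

Take the total order P < Q < R on the vertex set. Then K (dimension 0) consists of the simplices:

  0-simplices (3): P, Q, R

Hence C_0 ≅ Z^3.

Now H_k = ker ∂_k / im ∂_{k+1}, so:

  H_0: rank C_0 − rank ∂_1 = 3 − 0 = 3, and there is no ∂_1, so H_0 = Z^3.

(K is a triangulation of a set of 3 points.)

H_0 = Z^3.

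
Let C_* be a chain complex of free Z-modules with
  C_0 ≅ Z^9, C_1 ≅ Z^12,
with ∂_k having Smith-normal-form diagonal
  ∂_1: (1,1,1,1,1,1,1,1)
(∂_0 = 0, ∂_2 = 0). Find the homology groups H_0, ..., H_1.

H_0: b_0 = 9 − 0 − 8 = 1; torsion from ∂_1 factors > 1: none. So H_0 ≅ Z.
H_1: b_1 = 12 − 8 − 0 = 4; torsion from ∂_2 factors > 1: none. So H_1 ≅ Z^4.

H_0 ≅ Z,  H_1 ≅ Z^4.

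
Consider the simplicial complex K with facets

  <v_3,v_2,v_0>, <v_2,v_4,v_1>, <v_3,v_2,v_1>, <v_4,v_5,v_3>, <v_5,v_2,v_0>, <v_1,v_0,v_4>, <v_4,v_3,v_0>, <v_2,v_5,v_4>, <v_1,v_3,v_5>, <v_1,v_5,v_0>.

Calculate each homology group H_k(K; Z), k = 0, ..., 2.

Order the vertices as v_0 < v_1 < v_2 < v_3 < v_4 < v_5. Listing each simplex with vertices in this order, K has dimension 2 with simplices:

  0-simplices (6): [v_0], [v_1], [v_2], [v_3], [v_4], [v_5]
  1-simplices (15): (15 of them)
  2-simplices (10): [v_0,v_1,v_4], [v_0,v_1,v_5], [v_0,v_2,v_3], [v_0,v_2,v_5], [v_0,v_3,v_4], [v_1,v_2,v_3], [v_1,v_2,v_4], [v_1,v_3,v_5], [v_2,v_4,v_5], [v_3,v_4,v_5]

Hence C_0 ≅ Z^6, C_1 ≅ Z^15, C_2 ≅ Z^10.

The boundary map ∂_1: C_1 → C_0 is given by ∂[p,q] = [q] − [p].
As a 6×15 matrix over Z this has rank 5, with invariant factors (1,1,1,1,1).

The boundary map ∂_2: C_2 → C_1 acts by ∂[p,q,r] = [q,r] − [p,r] + [p,q]. For instance
  ∂[v_3,v_4,v_5] = [v_4,v_5] − [v_3,v_5] + [v_3,v_4],
  ∂[v_1,v_2,v_3] = [v_2,v_3] − [v_1,v_3] + [v_1,v_2].
This gives a 15×10 integer matrix of rank 10; reducing to Smith normal form yields diagonal entries (1,1,1,1,1,1,1,1,1,2).

Reading off H_k = ker ∂_k / im ∂_{k+1}:

  H_0: rank C_0 − rank ∂_1 = 6 − 5 = 1, and the invariant factors of ∂_1 are all 1, so H_0 ≅ Z.
  H_1: rank ker ∂_1 − rank ∂_2 = (15 − 5) − 10 = 0, and ∂_2 has invariant factor 2 > 1, so H_1 ≅ Z_2.
  H_2: rank ker ∂_2 − rank ∂_3 = (10 − 10) − 0 = 0, and there is no ∂_3, so H_2 ≅ 0.

As a check, the Euler characteristic is 6 − 15 + 10 = 1, which agrees with 1 − 0 + 0 = 1.

H_0 = Z,  H_1 = Z_2,  H_2 = 0.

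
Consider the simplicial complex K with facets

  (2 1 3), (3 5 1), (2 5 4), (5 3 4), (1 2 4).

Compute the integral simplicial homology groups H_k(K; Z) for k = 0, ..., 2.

Take the total order 1 < 2 < 3 < 4 < 5 on the vertex set. Then K (dimension 2) consists of the simplices:

  0-simplices (5): [1], [2], [3], [4], [5]
  1-simplices (10): [1,2], [1,3], [1,4], [1,5], [2,3], [2,4], [2,5], [3,4], [3,5], [4,5]
  2-simplices (5): [1,2,3], [1,2,4], [1,3,5], [2,4,5], [3,4,5]

giving chain groups C_0 ≅ Z^5, C_1 ≅ Z^10, C_2 ≅ Z^5.

The boundary map ∂_1: C_1 → C_0 sends each edge [p,q] (with p < q) to q − p.
The 5×10 boundary matrix has rank 4 and Smith normal form diag(1,1,1,1).

∂_2: C_2 → C_1 maps a triangle to the signed sum of its edges. For instance
  ∂[1,3,5] = [3,5] − [1,5] + [1,3],
  ∂[2,4,5] = [4,5] − [2,5] + [2,4].
The 10×5 boundary matrix has rank 5 and Smith normal form diag(1,1,1,1,1).

From H_k ≅ ker(∂_k) / im(∂_{k+1}) we obtain:

  H_0: rank C_0 − rank ∂_1 = 5 − 4 = 1, and the invariant factors of ∂_1 are all 1, so H_0 = Z.
  H_1: rank ker ∂_1 − rank ∂_2 = (10 − 4) − 5 = 1, and the invariant factors of ∂_2 are all 1, so H_1 = Z.
  H_2: rank ker ∂_2 − rank ∂_3 = (5 − 5) − 0 = 0, and there is no ∂_3, so H_2 = 0.

(K is a triangulation of the Möbius band.)

H_0 ≅ Z,  H_1 ≅ Z,  H_2 = 0.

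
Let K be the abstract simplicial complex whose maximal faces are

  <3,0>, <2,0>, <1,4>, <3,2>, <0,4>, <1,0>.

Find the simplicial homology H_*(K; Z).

H_0 ≅ Z,  H_1 ≅ Z^2.

Fix the vertex order 0 < 1 < 2 < 3 < 4 and write every simplex with vertices in increasing order. Then dim K = 1 and the simplices of K are:

  0-simplices (5): [0], [1], [2], [3], [4]
  1-simplices (6): [0,1], [0,2], [0,3], [0,4], [1,4], [2,3]

giving chain groups C_0 ≅ Z^5, C_1 ≅ Z^6.

The boundary map ∂_1: C_1 → C_0 maps an edge to its endpoints' difference, ∂[p,q] = q − p. For instance
  ∂[1,4] = [4] − [1].
This gives a 5×6 integer matrix of rank 4; reducing to Smith normal form yields diagonal entries (1,1,1,1).

Reading off H_k = ker ∂_k / im ∂_{k+1}:

  H_0: rank C_0 − rank ∂_1 = 5 − 4 = 1, and the invariant factors of ∂_1 are all 1, so H_0 ≅ Z.
  H_1: rank ker ∂_1 − rank ∂_2 = (6 − 4) − 0 = 2, and there is no ∂_2, so H_1 ≅ Z^2.

As a check, the Euler characteristic is 5 − 6 = -1, which agrees with 1 − 2 = -1.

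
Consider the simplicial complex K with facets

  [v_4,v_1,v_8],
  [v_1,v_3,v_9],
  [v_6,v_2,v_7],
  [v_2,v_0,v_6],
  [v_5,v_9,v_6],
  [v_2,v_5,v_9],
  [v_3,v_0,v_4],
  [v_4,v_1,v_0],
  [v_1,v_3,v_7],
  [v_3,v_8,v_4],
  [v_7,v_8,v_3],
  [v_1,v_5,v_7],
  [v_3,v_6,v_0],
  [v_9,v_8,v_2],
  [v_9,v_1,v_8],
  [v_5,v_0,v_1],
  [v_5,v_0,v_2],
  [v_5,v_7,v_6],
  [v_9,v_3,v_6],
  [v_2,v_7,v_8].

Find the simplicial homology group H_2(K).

H_2 ≅ 0.

Order the vertices as v_0 < v_1 < v_2 < v_3 < v_4 < v_5 < v_6 < v_7 < v_8 < v_9. Listing each simplex with vertices in this order, K has dimension 2 with simplices:

  0-simplices (10): [v_0], [v_1], [v_2], [v_3], [v_4], [v_5], [v_6], [v_7], [v_8], [v_9]
  1-simplices (30): (30 of them)
  2-simplices (20): (20 of them)

Hence C_0 ≅ Z^10, C_1 ≅ Z^30, C_2 ≅ Z^20.

The boundary map ∂_1: C_1 → C_0 maps an edge to its endpoints' difference, ∂[p,q] = q − p. For instance
  ∂[v_5,v_6] = [v_6] − [v_5].
The 10×30 boundary matrix has rank 9 and Smith normal form diag(1,1,1,1,1,1,1,1,1).

Boundary ∂_2: C_2 → C_1 maps a triangle to the signed sum of its edges. For instance
  ∂[v_5,v_6,v_9] = [v_6,v_9] − [v_5,v_9] + [v_5,v_6],
  ∂[v_0,v_1,v_4] = [v_1,v_4] − [v_0,v_4] + [v_0,v_1].
The resulting 30×20 matrix has rank 20, and its Smith normal form has invariant factors (1,1,1,1,1,1,1,1,1,1,1,1,1,1,1,1,1,1,1,2).

Now H_k = ker ∂_k / im ∂_{k+1}, so:

  H_2: rank ker ∂_2 − rank ∂_3 = (20 − 20) − 0 = 0, and there is no ∂_3, so H_2 ≅ 0.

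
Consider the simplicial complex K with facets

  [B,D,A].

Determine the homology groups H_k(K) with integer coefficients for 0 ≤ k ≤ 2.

We work with the vertex ordering A < B < D. The simplices of K, each written with vertices in increasing order, are:

  0-simplices (3): A, B, D
  1-simplices (3): AB, AD, BD
  2-simplices (1): ABD

so the chain groups are C_0 ≅ Z^3, C_1 ≅ Z^3, C_2 ≅ Z^1.

∂_1: C_1 → C_0 maps an edge to its endpoints' difference, ∂[p,q] = q − p. For instance
  ∂AD = D − A.
The 3×3 boundary matrix has rank 2 and Smith normal form diag(1,1).

Boundary ∂_2: C_2 → C_1 maps a triangle to the signed sum of its edges. For instance
  ∂ABD = BD − AD + AB.
The resulting 3×1 matrix has rank 1, and its Smith normal form has invariant factors (1).

From H_k ≅ ker(∂_k) / im(∂_{k+1}) we obtain:

  H_0: rank C_0 − rank ∂_1 = 3 − 2 = 1, and the invariant factors of ∂_1 are all 1, so H_0 = Z.
  H_1: rank ker ∂_1 − rank ∂_2 = (3 − 2) − 1 = 0, and the invariant factors of ∂_2 are all 1, so H_1 = 0.
  H_2: rank ker ∂_2 − rank ∂_3 = (1 − 1) − 0 = 0, and there is no ∂_3, so H_2 = 0.

(K is a triangulation of the 2-simplex.)

H_0 = Z,  H_1 = 0,  H_2 = 0.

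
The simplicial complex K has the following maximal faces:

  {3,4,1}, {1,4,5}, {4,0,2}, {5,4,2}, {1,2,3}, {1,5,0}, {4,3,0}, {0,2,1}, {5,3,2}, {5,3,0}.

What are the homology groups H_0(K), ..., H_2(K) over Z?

We work with the vertex ordering 0 < 1 < 2 < 3 < 4 < 5. The simplices of K, each written with vertices in increasing order, are:

  0-simplices (6): [0], [1], [2], [3], [4], [5]
  1-simplices (15): [0,1], [0,2], [0,3], [0,4], [0,5], [1,2], [1,3], [1,4], [1,5], [2,3], [2,4], [2,5], [3,4], [3,5], [4,5]
  2-simplices (10): [0,1,2], [0,1,5], [0,2,4], [0,3,4], [0,3,5], [1,2,3], [1,3,4], [1,4,5], [2,3,5], [2,4,5]

giving chain groups C_0 ≅ Z^6, C_1 ≅ Z^15, C_2 ≅ Z^10.

∂_1: C_1 → C_0 maps an edge to its endpoints' difference, ∂[p,q] = q − p.
The 6×15 boundary matrix has rank 5 and Smith normal form diag(1,1,1,1,1).

∂_2: C_2 → C_1 maps a triangle to the signed sum of its edges. For instance
  ∂[2,3,5] = [3,5] − [2,5] + [2,3],
  ∂[1,2,3] = [2,3] − [1,3] + [1,2].
The 15×10 boundary matrix has rank 10 and Smith normal form diag(1,1,1,1,1,1,1,1,1,2).

Computing H_k = (kernel of ∂_k) / (image of ∂_{k+1}):

  H_0: rank C_0 − rank ∂_1 = 6 − 5 = 1, and the invariant factors of ∂_1 are all 1, so H_0 ≅ Z.
  H_1: rank ker ∂_1 − rank ∂_2 = (15 − 5) − 10 = 0, and ∂_2 has invariant factor 2 > 1, so H_1 ≅ Z/2.
  H_2: rank ker ∂_2 − rank ∂_3 = (10 − 10) − 0 = 0, and there is no ∂_3, so H_2 ≅ 0.

As a check, the Euler characteristic is 6 − 15 + 10 = 1, which agrees with 1 − 0 + 0 = 1.
(K is a triangulation of the real projective plane RP^2.)

H_0 ≅ Z,  H_1 ≅ Z/2,  H_2 = 0.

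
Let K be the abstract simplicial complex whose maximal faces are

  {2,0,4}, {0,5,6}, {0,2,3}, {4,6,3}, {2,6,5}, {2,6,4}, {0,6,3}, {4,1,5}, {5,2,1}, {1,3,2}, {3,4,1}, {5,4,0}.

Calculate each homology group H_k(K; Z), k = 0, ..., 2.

H_0 = Z,  H_1 = Z/2,  H_2 = 0.

Fix the vertex order 0 < 1 < 2 < 3 < 4 < 5 < 6 and write every simplex with vertices in increasing order. Then dim K = 2 and the simplices of K are:

  0-simplices (7): [0], [1], [2], [3], [4], [5], [6]
  1-simplices (18): [0,2], [0,3], [0,4], [0,5], [0,6], [1,2], [1,3], [1,4], [1,5], [2,3], [2,4], [2,5], [2,6], [3,4], [3,6], [4,5], [4,6], [5,6]
  2-simplices (12): [0,2,3], [0,2,4], [0,3,6], [0,4,5], [0,5,6], [1,2,3], [1,2,5], [1,3,4], [1,4,5], [2,4,6], [2,5,6], [3,4,6]

giving chain groups C_0 ≅ Z^7, C_1 ≅ Z^18, C_2 ≅ Z^12.

The boundary map ∂_1: C_1 → C_0 sends each edge [p,q] (with p < q) to q − p. For instance
  ∂[2,6] = [6] − [2].
The resulting 7×18 matrix has rank 6, and its Smith normal form has invariant factors (1,1,1,1,1,1).

∂_2: C_2 → C_1 sends each 2-simplex [p,q,r] to [q,r] − [p,r] + [p,q]. For instance
  ∂[0,4,5] = [4,5] − [0,5] + [0,4],
  ∂[2,5,6] = [5,6] − [2,6] + [2,5].
The resulting 18×12 matrix has rank 12, and its Smith normal form has invariant factors (1,1,1,1,1,1,1,1,1,1,1,2).

From H_k ≅ ker(∂_k) / im(∂_{k+1}) we obtain:

  H_0: rank C_0 − rank ∂_1 = 7 − 6 = 1, and the invariant factors of ∂_1 are all 1, so H_0 = Z.
  H_1: rank ker ∂_1 − rank ∂_2 = (18 − 6) − 12 = 0, and ∂_2 has invariant factor 2 > 1, so H_1 = Z/2.
  H_2: rank ker ∂_2 − rank ∂_3 = (12 − 12) − 0 = 0, and there is no ∂_3, so H_2 = 0.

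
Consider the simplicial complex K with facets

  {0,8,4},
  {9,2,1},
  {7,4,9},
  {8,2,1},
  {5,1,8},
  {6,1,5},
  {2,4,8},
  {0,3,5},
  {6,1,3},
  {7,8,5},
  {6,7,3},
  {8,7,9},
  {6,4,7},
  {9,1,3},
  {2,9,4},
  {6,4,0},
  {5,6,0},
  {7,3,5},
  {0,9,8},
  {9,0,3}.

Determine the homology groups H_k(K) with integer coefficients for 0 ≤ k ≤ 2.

Order the vertices as 0 < 1 < 2 < 3 < 4 < 5 < 6 < 7 < 8 < 9. Listing each simplex with vertices in this order, K has dimension 2 with simplices:

  0-simplices (10): [0], [1], [2], [3], [4], [5], [6], [7], [8], [9]
  1-simplices (30): (30 of them)
  2-simplices (20): (20 of them)

Hence C_0 ≅ Z^10, C_1 ≅ Z^30, C_2 ≅ Z^20.

∂_1: C_1 → C_0 is given by ∂[p,q] = [q] − [p]. For instance
  ∂[0,9] = [9] − [0].
The 10×30 boundary matrix has rank 9 and Smith normal form diag(1,1,1,1,1,1,1,1,1).

Boundary ∂_2: C_2 → C_1 maps a triangle to the signed sum of its edges. For instance
  ∂[4,6,7] = [6,7] − [4,7] + [4,6],
  ∂[1,5,6] = [5,6] − [1,6] + [1,5].
As a 30×20 matrix over Z this has rank 20, with invariant factors (1,1,1,1,1,1,1,1,1,1,1,1,1,1,1,1,1,1,1,2).

From H_k ≅ ker(∂_k) / im(∂_{k+1}) we obtain:

  H_0: rank C_0 − rank ∂_1 = 10 − 9 = 1, and the invariant factors of ∂_1 are all 1, so H_0 ≅ Z.
  H_1: rank ker ∂_1 − rank ∂_2 = (30 − 9) − 20 = 1, and ∂_2 has invariant factor 2 > 1, so H_1 ≅ Z ⊕ Z_2.
  H_2: rank ker ∂_2 − rank ∂_3 = (20 − 20) − 0 = 0, and there is no ∂_3, so H_2 ≅ 0.

(K is a triangulation of the Klein bottle.)

H_0 ≅ Z,  H_1 ≅ Z ⊕ Z_2,  H_2 = 0.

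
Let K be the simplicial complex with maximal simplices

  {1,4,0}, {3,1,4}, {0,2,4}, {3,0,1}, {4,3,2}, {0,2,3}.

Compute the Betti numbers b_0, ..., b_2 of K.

We work with the vertex ordering 0 < 1 < 2 < 3 < 4. The simplices of K, each written with vertices in increasing order, are:

  0-simplices (5): [0], [1], [2], [3], [4]
  1-simplices (9): [0,1], [0,2], [0,3], [0,4], [1,3], [1,4], [2,3], [2,4], [3,4]
  2-simplices (6): [0,1,3], [0,1,4], [0,2,3], [0,2,4], [1,3,4], [2,3,4]

giving chain groups C_0 ≅ Z^5, C_1 ≅ Z^9, C_2 ≅ Z^6.

Boundary ∂_1: C_1 → C_0 maps an edge to its endpoints' difference, ∂[p,q] = q − p. For instance
  ∂[2,4] = [4] − [2].
As a 5×9 matrix over Z this has rank 4, with invariant factors (1,1,1,1).

Boundary ∂_2: C_2 → C_1 acts by ∂[p,q,r] = [q,r] − [p,r] + [p,q]. For instance
  ∂[0,2,4] = [2,4] − [0,4] + [0,2],
  ∂[0,1,3] = [1,3] − [0,3] + [0,1].
The resulting 9×6 matrix has rank 5, and its Smith normal form has invariant factors (1,1,1,1,1).

Now H_k = ker ∂_k / im ∂_{k+1}, so:

  H_0: rank C_0 − rank ∂_1 = 5 − 4 = 1, and the invariant factors of ∂_1 are all 1, so H_0 = Z.
  H_1: rank ker ∂_1 − rank ∂_2 = (9 − 4) − 5 = 0, and the invariant factors of ∂_2 are all 1, so H_1 = 0.
  H_2: rank ker ∂_2 − rank ∂_3 = (6 − 5) − 0 = 1, and there is no ∂_3, so H_2 = Z.

Hence the Betti numbers are b_0 = 1, b_1 = 0, b_2 = 1.

b_0 = 1, b_1 = 0, b_2 = 1.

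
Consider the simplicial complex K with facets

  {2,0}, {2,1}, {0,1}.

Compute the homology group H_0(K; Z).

H_0 = Z.

Take the total order 0 < 1 < 2 on the vertex set. Then K (dimension 1) consists of the simplices:

  0-simplices (3): [0], [1], [2]
  1-simplices (3): [0,1], [0,2], [1,2]

Hence C_0 ≅ Z^3, C_1 ≅ Z^3.

The boundary map ∂_1: C_1 → C_0 maps an edge to its endpoints' difference, ∂[p,q] = q − p. For instance
  ∂[0,2] = [2] − [0].
As a 3×3 matrix over Z this has rank 2, with invariant factors (1,1).

From H_k ≅ ker(∂_k) / im(∂_{k+1}) we obtain:

  H_0: rank C_0 − rank ∂_1 = 3 − 2 = 1, and the invariant factors of ∂_1 are all 1, so H_0 = Z.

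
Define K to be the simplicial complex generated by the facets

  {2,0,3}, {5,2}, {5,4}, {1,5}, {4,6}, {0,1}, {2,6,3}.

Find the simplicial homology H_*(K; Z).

K has 7 vertices, 10 edges, 2 triangles.
rank ∂_0 = 0, rank ∂_1 = 6 ⇒ b_0 = 7 − 0 − 6 = 1; all invariant factors of ∂_1 are 1 so no torsion. So H_0 ≅ Z.
rank ∂_1 = 6, rank ∂_2 = 2 ⇒ b_1 = 10 − 6 − 2 = 2; all invariant factors of ∂_2 are 1 so no torsion. So H_1 ≅ Z^2.
rank ∂_2 = 2, rank ∂_3 = 0 ⇒ b_2 = 2 − 2 − 0 = 0. So H_2 ≅ 0.

H_0 = Z,  H_1 = Z^2,  H_2 = 0.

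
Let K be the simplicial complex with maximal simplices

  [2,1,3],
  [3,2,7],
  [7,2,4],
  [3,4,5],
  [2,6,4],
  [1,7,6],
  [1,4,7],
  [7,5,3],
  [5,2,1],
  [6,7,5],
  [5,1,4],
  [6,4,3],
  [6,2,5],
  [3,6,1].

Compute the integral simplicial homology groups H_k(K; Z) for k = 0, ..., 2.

Order the vertices as 1 < 2 < 3 < 4 < 5 < 6 < 7. Listing each simplex with vertices in this order, K has dimension 2 with simplices:

  0-simplices (7): [1], [2], [3], [4], [5], [6], [7]
  1-simplices (21): [1,2], [1,3], [1,4], [1,5], [1,6], [1,7], [2,3], [2,4], [2,5], [2,6], [2,7], [3,4], [3,5], [3,6], [3,7], [4,5], [4,6], [4,7], [5,6], [5,7], [6,7]
  2-simplices (14): [1,2,3], [1,2,5], [1,3,6], [1,4,5], [1,4,7], [1,6,7], [2,3,7], [2,4,6], [2,4,7], [2,5,6], [3,4,5], [3,4,6], [3,5,7], [5,6,7]

so the chain groups are C_0 ≅ Z^7, C_1 ≅ Z^21, C_2 ≅ Z^14.

Boundary ∂_1: C_1 → C_0 sends each edge [p,q] (with p < q) to q − p. For instance
  ∂[1,5] = [5] − [1].
As a 7×21 matrix over Z this has rank 6, with invariant factors (1,1,1,1,1,1).

Boundary ∂_2: C_2 → C_1 sends each 2-simplex [p,q,r] to [q,r] − [p,r] + [p,q]. For instance
  ∂[1,2,5] = [2,5] − [1,5] + [1,2],
  ∂[3,4,6] = [4,6] − [3,6] + [3,4].
The 21×14 boundary matrix has rank 13 and Smith normal form diag(1,1,1,1,1,1,1,1,1,1,1,1,1).

From H_k ≅ ker(∂_k) / im(∂_{k+1}) we obtain:

  H_0: rank C_0 − rank ∂_1 = 7 − 6 = 1, and the invariant factors of ∂_1 are all 1, so H_0 ≅ Z.
  H_1: rank ker ∂_1 − rank ∂_2 = (21 − 6) − 13 = 2, and the invariant factors of ∂_2 are all 1, so H_1 ≅ Z^2.
  H_2: rank ker ∂_2 − rank ∂_3 = (14 − 13) − 0 = 1, and there is no ∂_3, so H_2 ≅ Z.

(K is a triangulation of the torus T^2.)

H_0 ≅ Z,  H_1 ≅ Z^2,  H_2 ≅ Z.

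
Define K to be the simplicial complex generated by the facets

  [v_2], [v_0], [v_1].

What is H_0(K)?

H_0 = Z^3.

We work with the vertex ordering v_0 < v_1 < v_2. The simplices of K, each written with vertices in increasing order, are:

  0-simplices (3): [v_0], [v_1], [v_2]

Hence C_0 ≅ Z^3.

From H_k ≅ ker(∂_k) / im(∂_{k+1}) we obtain:

  H_0: rank C_0 − rank ∂_1 = 3 − 0 = 3, and there is no ∂_1, so H_0 ≅ Z^3.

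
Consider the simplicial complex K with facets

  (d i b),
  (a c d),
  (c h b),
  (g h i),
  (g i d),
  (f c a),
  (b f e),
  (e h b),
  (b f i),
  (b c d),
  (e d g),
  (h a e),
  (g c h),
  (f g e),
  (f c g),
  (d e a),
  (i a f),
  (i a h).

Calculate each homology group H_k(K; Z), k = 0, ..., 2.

Order the vertices as a < b < c < d < e < f < g < h < i. Listing each simplex with vertices in this order, K has dimension 2 with simplices:

  0-simplices (9): a, b, c, d, e, f, g, h, i
  1-simplices (27): ac, ad, ae, af, ah, ai, bc, bd, be, bf, bh, bi, cd, cf, cg, ch, de, dg, di, ef, eg, eh, fg, fi, gh, gi, hi
  2-simplices (18): acd, acf, ade, aeh, afi, ahi, bcd, bch, bdi, bef, beh, bfi, cfg, cgh, deg, dgi, efg, ghi

so the chain groups are C_0 ≅ Z^9, C_1 ≅ Z^27, C_2 ≅ Z^18.

∂_1: C_1 → C_0 sends each edge [p,q] (with p < q) to q − p.
This gives a 9×27 integer matrix of rank 8; reducing to Smith normal form yields diagonal entries (1,1,1,1,1,1,1,1).

The boundary map ∂_2: C_2 → C_1 maps a triangle to the signed sum of its edges. For instance
  ∂dgi = gi − di + dg,
  ∂beh = eh − bh + be.
As a 27×18 matrix over Z this has rank 17, with invariant factors (1,1,1,1,1,1,1,1,1,1,1,1,1,1,1,1,1).

Reading off H_k = ker ∂_k / im ∂_{k+1}:

  H_0: rank C_0 − rank ∂_1 = 9 − 8 = 1, and the invariant factors of ∂_1 are all 1, so H_0 = Z.
  H_1: rank ker ∂_1 − rank ∂_2 = (27 − 8) − 17 = 2, and the invariant factors of ∂_2 are all 1, so H_1 = Z^2.
  H_2: rank ker ∂_2 − rank ∂_3 = (18 − 17) − 0 = 1, and there is no ∂_3, so H_2 = Z.

As a check, the Euler characteristic is 9 − 27 + 18 = 0, which agrees with 1 − 2 + 1 = 0.

H_0 = Z,  H_1 = Z^2,  H_2 = Z.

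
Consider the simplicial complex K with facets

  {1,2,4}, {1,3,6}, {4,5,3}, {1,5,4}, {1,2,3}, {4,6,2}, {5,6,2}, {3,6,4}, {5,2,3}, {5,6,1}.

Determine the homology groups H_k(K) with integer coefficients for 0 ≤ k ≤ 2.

H_0 ≅ Z,  H_1 ≅ Z/2,  H_2 = 0.

Order the vertices as 1 < 2 < 3 < 4 < 5 < 6. Listing each simplex with vertices in this order, K has dimension 2 with simplices:

  0-simplices (6): [1], [2], [3], [4], [5], [6]
  1-simplices (15): [1,2], [1,3], [1,4], [1,5], [1,6], [2,3], [2,4], [2,5], [2,6], [3,4], [3,5], [3,6], [4,5], [4,6], [5,6]
  2-simplices (10): [1,2,3], [1,2,4], [1,3,6], [1,4,5], [1,5,6], [2,3,5], [2,4,6], [2,5,6], [3,4,5], [3,4,6]

giving chain groups C_0 ≅ Z^6, C_1 ≅ Z^15, C_2 ≅ Z^10.

Boundary ∂_1: C_1 → C_0 maps an edge to its endpoints' difference, ∂[p,q] = q − p. For instance
  ∂[2,4] = [4] − [2].
The resulting 6×15 matrix has rank 5, and its Smith normal form has invariant factors (1,1,1,1,1).

The boundary map ∂_2: C_2 → C_1 maps a triangle to the signed sum of its edges. For instance
  ∂[1,2,3] = [2,3] − [1,3] + [1,2],
  ∂[2,4,6] = [4,6] − [2,6] + [2,4].
The resulting 15×10 matrix has rank 10, and its Smith normal form has invariant factors (1,1,1,1,1,1,1,1,1,2).

Computing H_k = (kernel of ∂_k) / (image of ∂_{k+1}):

  H_0: rank C_0 − rank ∂_1 = 6 − 5 = 1, and the invariant factors of ∂_1 are all 1, so H_0 = Z.
  H_1: rank ker ∂_1 − rank ∂_2 = (15 − 5) − 10 = 0, and ∂_2 has invariant factor 2 > 1, so H_1 = Z/2.
  H_2: rank ker ∂_2 − rank ∂_3 = (10 − 10) − 0 = 0, and there is no ∂_3, so H_2 = 0.

As a check, the Euler characteristic is 6 − 15 + 10 = 1, which agrees with 1 − 0 + 0 = 1.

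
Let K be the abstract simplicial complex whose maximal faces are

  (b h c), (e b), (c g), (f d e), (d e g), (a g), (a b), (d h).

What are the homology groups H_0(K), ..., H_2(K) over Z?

H_0 = Z,  H_1 = Z^3,  H_2 = 0.

Fix the vertex order a < b < c < d < e < f < g < h and write every simplex with vertices in increasing order. Then dim K = 2 and the simplices of K are:

  0-simplices (8): a, b, c, d, e, f, g, h
  1-simplices (13): ab, ag, bc, be, bh, cg, ch, de, df, dg, dh, ef, eg
  2-simplices (3): bch, def, deg

Hence C_0 ≅ Z^8, C_1 ≅ Z^13, C_2 ≅ Z^3.

∂_1: C_1 → C_0 maps an edge to its endpoints' difference, ∂[p,q] = q − p.
The resulting 8×13 matrix has rank 7, and its Smith normal form has invariant factors (1,1,1,1,1,1,1).

∂_2: C_2 → C_1 sends each 2-simplex [p,q,r] to [q,r] − [p,r] + [p,q]. For instance
  ∂def = ef − df + de,
  ∂deg = eg − dg + de.
As a 13×3 matrix over Z this has rank 3, with invariant factors (1,1,1).

From H_k ≅ ker(∂_k) / im(∂_{k+1}) we obtain:

  H_0: rank C_0 − rank ∂_1 = 8 − 7 = 1, and the invariant factors of ∂_1 are all 1, so H_0 = Z.
  H_1: rank ker ∂_1 − rank ∂_2 = (13 − 7) − 3 = 3, and the invariant factors of ∂_2 are all 1, so H_1 = Z^3.
  H_2: rank ker ∂_2 − rank ∂_3 = (3 − 3) − 0 = 0, and there is no ∂_3, so H_2 = 0.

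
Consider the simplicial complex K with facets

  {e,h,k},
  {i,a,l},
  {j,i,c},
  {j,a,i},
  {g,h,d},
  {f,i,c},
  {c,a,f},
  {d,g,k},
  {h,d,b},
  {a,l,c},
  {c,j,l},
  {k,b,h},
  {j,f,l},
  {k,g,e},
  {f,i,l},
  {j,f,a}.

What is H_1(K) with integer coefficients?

We work with the vertex ordering a < b < c < d < e < f < g < h < i < j < k < l. The simplices of K, each written with vertices in increasing order, are:

  0-simplices (12): a, b, c, d, e, f, g, h, i, j, k, l
  1-simplices (27): ac, af, ai, aj, al, bd, bh, bk, cf, ci, cj, cl, dg, dh, dk, eg, eh, ek, fi, fj, fl, gh, gk, hk, ij, il, jl
  2-simplices (16): acf, acl, afj, aij, ail, bdh, bhk, cfi, cij, cjl, dgh, dgk, egk, ehk, fil, fjl

giving chain groups C_0 ≅ Z^12, C_1 ≅ Z^27, C_2 ≅ Z^16.

The boundary map ∂_1: C_1 → C_0 sends each edge [p,q] (with p < q) to q − p. For instance
  ∂hk = k − h.
The resulting 12×27 matrix has rank 10, and its Smith normal form has invariant factors (1,1,1,1,1,1,1,1,1,1).

Boundary ∂_2: C_2 → C_1 maps a triangle to the signed sum of its edges. For instance
  ∂cjl = jl − cl + cj,
  ∂aij = ij − aj + ai.
This gives a 27×16 integer matrix of rank 16; reducing to Smith normal form yields diagonal entries (1,1,1,1,1,1,1,1,1,1,1,1,1,1,1,2).

From H_k ≅ ker(∂_k) / im(∂_{k+1}) we obtain:

  H_1: rank ker ∂_1 − rank ∂_2 = (27 − 10) − 16 = 1, and ∂_2 has invariant factor 2 > 1, so H_1 ≅ Z ⊕ Z/2Z.

(K is a triangulation of the disjoint union of the cylinder S^1 x I and the real projective plane RP^2.)

H_1 = Z ⊕ Z/2Z.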